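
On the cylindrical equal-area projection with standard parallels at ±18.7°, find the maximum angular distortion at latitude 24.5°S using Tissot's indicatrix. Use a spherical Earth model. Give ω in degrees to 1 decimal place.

For cylindrical equal-area with standard parallel φ₀, h = cos φ / cos φ₀ and k = cos φ₀ / cos φ, so h·k = 1.
At 24.5°: h = 0.9607, k = 1.041; principal scales a = 1.041, b = 0.9607.
sin(ω/2) = (a − b)/(a + b) = 0.08026/2.002 = 0.04010, so ω = 2 arcsin(0.04010) ≈ 4.6°.

4.6°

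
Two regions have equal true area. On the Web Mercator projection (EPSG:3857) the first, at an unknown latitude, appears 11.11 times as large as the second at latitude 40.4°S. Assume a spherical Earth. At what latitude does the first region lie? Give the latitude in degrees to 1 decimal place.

76.8°

For equal true areas on Mercator, apparent areas scale as sec²φ, so the ratio is cos²φ₂ / cos²φ₁.
cos²φ₂ / cos²φ₁ = 11.11  ⇒  cos φ₁ = cos 40.4° / √11.11 = 0.7615/3.333 = 0.2285.
φ₁ = arccos(0.2285) ≈ 76.8°.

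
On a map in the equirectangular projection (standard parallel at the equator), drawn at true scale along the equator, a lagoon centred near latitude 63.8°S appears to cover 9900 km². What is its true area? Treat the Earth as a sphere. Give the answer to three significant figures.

In the plate carrée (x = Rλ, y = Rφ), meridians are true-scale (h = 1) and parallels are stretched by k = sec φ.
Areal scale = h·k = 1 × sec φ; at 63.8°, h = 1.000, k = 2.265, so h·k = 2.265.
True area = apparent / (areal scale) = 9900 / 2.265 ≈ 4370 km².

4370 km²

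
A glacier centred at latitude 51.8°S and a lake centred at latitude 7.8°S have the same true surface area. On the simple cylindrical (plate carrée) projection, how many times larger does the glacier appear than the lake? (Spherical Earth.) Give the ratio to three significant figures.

1.60

Plate carrée maps x = Rλ, y = Rφ. The meridian scale is h = 1 and the parallel scale is k = 1/cos φ = sec φ.
Areal scale at 51.8°: h·k = 1.000 × 1.617 = 1.617.
Areal scale at 7.8°: h·k = 1.000 × 1.009 = 1.009.
Ratio = 1.617/1.009 ≈ 1.60.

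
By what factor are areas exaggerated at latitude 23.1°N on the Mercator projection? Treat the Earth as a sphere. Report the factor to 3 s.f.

1.18

For Mercator, h = k = sec φ (a conformal cylindrical projection has a single point scale, 1/cos φ).
Areal scale = k² = sec²φ = 1/cos²(23.1°) = 1/0.9198² = 1.182.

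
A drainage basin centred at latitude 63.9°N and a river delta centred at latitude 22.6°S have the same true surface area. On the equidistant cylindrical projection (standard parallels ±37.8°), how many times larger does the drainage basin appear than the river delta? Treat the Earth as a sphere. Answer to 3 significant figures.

In the equirectangular projection with standard parallel φ₀ = 37.8° (x = Rλ cos φ₀, y = Rφ), meridians are true-scale (h = 1) and the parallel scale is k = cos φ₀ / cos φ.
Areal scale at 63.9°: h·k = 1.000 × 1.796 = 1.796.
Areal scale at 22.6°: h·k = 1.000 × 0.8559 = 0.8559.
Ratio = 1.796/0.8559 ≈ 2.10.

2.10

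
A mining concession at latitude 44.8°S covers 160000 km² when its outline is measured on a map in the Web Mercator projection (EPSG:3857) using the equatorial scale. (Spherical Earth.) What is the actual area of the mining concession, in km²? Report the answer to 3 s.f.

80600 km²

For Mercator, h = k = sec φ (a conformal cylindrical projection has a single point scale, 1/cos φ).
Areal scale = k² = sec²φ = 1/cos²(44.8°) = 1/0.7096² = 1.986.
True area = apparent / (areal scale) = 160000 / 1.986 ≈ 80600 km².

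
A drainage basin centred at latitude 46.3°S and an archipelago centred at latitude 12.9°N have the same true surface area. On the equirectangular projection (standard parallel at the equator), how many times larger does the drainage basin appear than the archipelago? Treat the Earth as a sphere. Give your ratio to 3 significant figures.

Plate carrée maps x = Rλ, y = Rφ. The meridian scale is h = 1 and the parallel scale is k = 1/cos φ = sec φ.
Areal scale at 46.3°: h·k = 1.000 × 1.447 = 1.447.
Areal scale at 12.9°: h·k = 1.000 × 1.026 = 1.026.
Ratio = 1.447/1.026 ≈ 1.41.

1.41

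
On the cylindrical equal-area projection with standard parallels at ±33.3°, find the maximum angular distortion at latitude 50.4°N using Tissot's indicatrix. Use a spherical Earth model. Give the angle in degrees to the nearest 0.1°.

Cylindrical equal-area (φ₀ = 33.3°): h = cos φ / cos 33.3° along meridians, k = cos 33.3° / cos φ along parallels; h·k = 1.
At 50.4°: h = 0.7626, k = 1.311; principal scales a = 1.311, b = 0.7626.
sin(ω/2) = (a − b)/(a + b) = 0.5486/2.074 = 0.2645, so ω = 2 arcsin(0.2645) ≈ 30.7°.

30.7°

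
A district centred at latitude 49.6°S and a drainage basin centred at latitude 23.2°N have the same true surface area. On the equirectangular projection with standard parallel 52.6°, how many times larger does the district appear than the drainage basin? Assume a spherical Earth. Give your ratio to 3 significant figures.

1.42

The equidistant cylindrical projection with φ₀ = 52.6° has h = 1 (meridians true) and k = cos φ₀ / cos φ along parallels.
Areal scale at 49.6°: h·k = 1.000 × 0.9371 = 0.9371.
Areal scale at 23.2°: h·k = 1.000 × 0.6608 = 0.6608.
Ratio = 0.9371/0.6608 ≈ 1.42.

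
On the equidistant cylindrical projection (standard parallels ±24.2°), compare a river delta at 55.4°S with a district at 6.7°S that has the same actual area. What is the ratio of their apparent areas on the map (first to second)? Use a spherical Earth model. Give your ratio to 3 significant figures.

1.75

The equidistant cylindrical projection with φ₀ = 24.2° has h = 1 (meridians true) and k = cos φ₀ / cos φ along parallels.
Areal scale at 55.4°: h·k = 1.000 × 1.606 = 1.606.
Areal scale at 6.7°: h·k = 1.000 × 0.9184 = 0.9184.
Ratio = 1.606/0.9184 ≈ 1.75.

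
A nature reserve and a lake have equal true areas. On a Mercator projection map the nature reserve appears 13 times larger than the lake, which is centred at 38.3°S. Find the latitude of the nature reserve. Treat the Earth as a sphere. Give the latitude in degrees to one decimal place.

On Mercator, (apparent₁)/(apparent₂) = sec²φ₁ / sec²φ₂ when true areas are equal.
cos²φ₂ / cos²φ₁ = 13  ⇒  cos φ₁ = cos 38.3° / √13 = 0.7848/3.606 = 0.2177.
φ₁ = arccos(0.2177) ≈ 77.4°.

77.4°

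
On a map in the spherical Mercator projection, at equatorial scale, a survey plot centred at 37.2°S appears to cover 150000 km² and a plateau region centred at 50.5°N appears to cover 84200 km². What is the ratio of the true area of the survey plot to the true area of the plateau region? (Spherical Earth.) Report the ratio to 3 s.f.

2.79

Since Mercator area scale is 1/cos²φ, the true area equals the apparent area multiplied by cos²φ.
True area of survey plot: 150000 × cos²(37.2°) = 150000 × 0.6345 = 95170 km².
True area of plateau region: 84200 × cos²(50.5°) = 84200 × 0.4046 = 34070 km².
Ratio = 95170 / 34070 ≈ 2.79.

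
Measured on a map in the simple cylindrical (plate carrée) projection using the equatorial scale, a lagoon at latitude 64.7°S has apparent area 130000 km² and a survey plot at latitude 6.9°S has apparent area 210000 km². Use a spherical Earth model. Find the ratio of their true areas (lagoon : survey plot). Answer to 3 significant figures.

Plate carrée has h = 1 and k = sec φ, giving areal scale sec φ; true area = (apparent area) · cos φ.
True area of lagoon: 130000 × cos(64.7°) = 130000 × 0.4274 = 55560 km².
True area of survey plot: 210000 × cos(6.9°) = 210000 × 0.9928 = 208500 km².
Ratio = 55560 / 208500 ≈ 0.266.

0.266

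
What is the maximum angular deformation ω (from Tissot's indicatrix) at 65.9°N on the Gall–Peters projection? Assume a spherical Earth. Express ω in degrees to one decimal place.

60.0°

Gall–Peters is a cylindrical equal-area projection with standard parallels at ±45°. Cylindrical equal-area (φ₀ = 45°): h = cos φ / cos 45° along meridians, k = cos 45° / cos φ along parallels; h·k = 1.
At 65.9°: h = 0.5775, k = 1.732; principal scales a = 1.732, b = 0.5775.
sin(ω/2) = (a − b)/(a + b) = 1.154/2.309 = 0.4998, so ω = 2 arcsin(0.4998) ≈ 60.0°.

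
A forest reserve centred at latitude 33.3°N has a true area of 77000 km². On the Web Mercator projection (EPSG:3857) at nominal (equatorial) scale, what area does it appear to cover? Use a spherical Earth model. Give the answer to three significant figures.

For Mercator, h = k = sec φ (a conformal cylindrical projection has a single point scale, 1/cos φ).
Areal scale = k² = sec²φ = 1/cos²(33.3°) = 1/0.8358² = 1.431.
Apparent area = 77000 × 1.431 ≈ 110000 km².

110000 km²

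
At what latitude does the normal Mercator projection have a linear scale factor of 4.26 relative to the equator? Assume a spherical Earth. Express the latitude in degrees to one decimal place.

Mercator scale is k = sec φ = 1/cos φ.
1/cos φ = 4.26  ⇒  cos φ = 0.2347  ⇒  φ = arccos(0.2347) ≈ 76.4°.

76.4°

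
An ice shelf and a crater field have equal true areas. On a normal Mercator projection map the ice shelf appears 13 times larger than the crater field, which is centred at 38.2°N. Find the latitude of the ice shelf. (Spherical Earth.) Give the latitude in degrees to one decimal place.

77.4°

Mercator areal scale is sec²φ, so apparent-area ratio = sec²φ₁ / sec²φ₂ = cos²φ₂ / cos²φ₁.
cos²φ₂ / cos²φ₁ = 13  ⇒  cos φ₁ = cos 38.2° / √13 = 0.7859/3.606 = 0.2180.
φ₁ = arccos(0.2180) ≈ 77.4°.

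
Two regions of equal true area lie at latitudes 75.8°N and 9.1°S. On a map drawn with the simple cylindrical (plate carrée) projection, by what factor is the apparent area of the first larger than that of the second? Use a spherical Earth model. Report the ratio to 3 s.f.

In the plate carrée (x = Rλ, y = Rφ), meridians are true-scale (h = 1) and parallels are stretched by k = sec φ.
Areal scale at 75.8°: h·k = 1.000 × 4.077 = 4.077.
Areal scale at 9.1°: h·k = 1.000 × 1.013 = 1.013.
Ratio = 4.077/1.013 ≈ 4.03.

4.03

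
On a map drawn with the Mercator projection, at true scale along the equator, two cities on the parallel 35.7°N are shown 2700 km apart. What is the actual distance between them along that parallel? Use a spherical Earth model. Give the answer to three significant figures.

Mercator is conformal, so the point scale is isotropic: h = k = sec φ = 1/cos φ.
Along the parallel at 35.7°, map distances are exaggerated by k = sec 35.7° = 1.231.
True distance = 2700 / 1.231 = 2700 × cos 35.7° ≈ 2190 km.

2190 km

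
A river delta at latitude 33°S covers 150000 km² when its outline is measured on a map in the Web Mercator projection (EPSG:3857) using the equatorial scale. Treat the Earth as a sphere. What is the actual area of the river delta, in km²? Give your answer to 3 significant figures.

106000 km²

For Mercator, h = k = sec φ (a conformal cylindrical projection has a single point scale, 1/cos φ).
Areal scale = k² = sec²φ = 1/cos²(33°) = 1/0.8387² = 1.422.
True area = apparent / (areal scale) = 150000 / 1.422 ≈ 106000 km².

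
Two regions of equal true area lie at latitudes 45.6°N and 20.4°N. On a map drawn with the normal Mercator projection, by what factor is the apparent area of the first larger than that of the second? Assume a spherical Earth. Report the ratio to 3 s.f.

Mercator areal scale is sec²φ.
At 45.6°: sec²(45.6°) = 1/0.6997² = 2.043.
At 20.4°: sec²(20.4°) = 1/0.9373² = 1.138.
Ratio = 2.043/1.138 = cos²(20.4°)/cos²(45.6°) ≈ 1.79.

1.79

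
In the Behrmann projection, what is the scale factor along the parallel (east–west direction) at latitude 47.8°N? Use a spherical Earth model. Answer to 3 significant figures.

The Behrmann projection is cylindrical equal-area with φ₀ = 30°. For cylindrical equal-area with standard parallel φ₀, h = cos φ / cos φ₀ and k = cos φ₀ / cos φ, so h·k = 1.
k = cos 30° / cos 47.8° = 0.8660/0.6717 = 1.289.

1.29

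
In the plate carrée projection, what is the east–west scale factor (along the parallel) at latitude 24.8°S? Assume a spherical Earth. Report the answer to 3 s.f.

1.10

Plate carrée maps x = Rλ, y = Rφ. The meridian scale is h = 1 and the parallel scale is k = 1/cos φ = sec φ.
k = 1/cos 24.8° = 1/0.9078 = 1.102.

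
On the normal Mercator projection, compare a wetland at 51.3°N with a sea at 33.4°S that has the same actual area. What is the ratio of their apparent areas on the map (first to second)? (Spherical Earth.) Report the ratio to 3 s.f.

Mercator areal scale is sec²φ.
At 51.3°: sec²(51.3°) = 1/0.6252² = 2.558.
At 33.4°: sec²(33.4°) = 1/0.8348² = 1.435.
Ratio = 2.558/1.435 = cos²(33.4°)/cos²(51.3°) ≈ 1.78.

1.78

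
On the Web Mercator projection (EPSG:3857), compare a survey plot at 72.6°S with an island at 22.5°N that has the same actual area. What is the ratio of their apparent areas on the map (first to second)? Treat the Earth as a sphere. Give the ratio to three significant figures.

9.54

Mercator areal scale is sec²φ.
At 72.6°: sec²(72.6°) = 1/0.2990² = 11.18.
At 22.5°: sec²(22.5°) = 1/0.9239² = 1.172.
Ratio = 11.18/1.172 = cos²(22.5°)/cos²(72.6°) ≈ 9.54.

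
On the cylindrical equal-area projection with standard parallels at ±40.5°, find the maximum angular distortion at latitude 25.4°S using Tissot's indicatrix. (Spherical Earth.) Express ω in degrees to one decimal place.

19.6°

Cylindrical equal-area (φ₀ = 40.5°): h = cos φ / cos 40.5° along meridians, k = cos 40.5° / cos φ along parallels; h·k = 1.
At 25.4°: h = 1.188, k = 0.8418; principal scales a = 1.188, b = 0.8418.
sin(ω/2) = (a − b)/(a + b) = 0.3462/2.030 = 0.1706, so ω = 2 arcsin(0.1706) ≈ 19.6°.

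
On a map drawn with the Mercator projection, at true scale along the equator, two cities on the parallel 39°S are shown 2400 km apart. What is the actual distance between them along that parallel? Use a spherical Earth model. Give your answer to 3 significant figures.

Mercator is conformal, so the point scale is isotropic: h = k = sec φ = 1/cos φ.
Along the parallel at 39°, map distances are exaggerated by k = sec 39° = 1.287.
True distance = 2400 / 1.287 = 2400 × cos 39° ≈ 1870 km.

1870 km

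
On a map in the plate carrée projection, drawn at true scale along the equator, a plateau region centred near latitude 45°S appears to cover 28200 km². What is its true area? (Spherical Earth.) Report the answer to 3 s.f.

Plate carrée maps x = Rλ, y = Rφ. The meridian scale is h = 1 and the parallel scale is k = 1/cos φ = sec φ.
Areal scale = h·k = 1 × sec φ; at 45°, h = 1.000, k = 1.414, so h·k = 1.414.
True area = apparent / (areal scale) = 28200 / 1.414 ≈ 19900 km².

19900 km²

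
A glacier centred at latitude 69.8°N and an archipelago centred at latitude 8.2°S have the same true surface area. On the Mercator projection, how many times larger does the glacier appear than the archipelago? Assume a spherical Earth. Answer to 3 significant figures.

Mercator is conformal with k = sec φ, so areal scale = k² = sec²φ.
At 69.8°: sec²(69.8°) = 1/0.3453² = 8.387.
At 8.2°: sec²(8.2°) = 1/0.9898² = 1.021.
Ratio = 8.387/1.021 = cos²(8.2°)/cos²(69.8°) ≈ 8.22.

8.22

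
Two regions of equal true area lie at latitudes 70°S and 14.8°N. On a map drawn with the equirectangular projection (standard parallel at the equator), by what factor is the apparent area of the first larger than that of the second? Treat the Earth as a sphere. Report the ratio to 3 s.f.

2.83

For the equirectangular projection with φ₀ = 0 (plate carrée), h = 1 along meridians and k = sec φ along parallels.
Areal scale at 70°: h·k = 1.000 × 2.924 = 2.924.
Areal scale at 14.8°: h·k = 1.000 × 1.034 = 1.034.
Ratio = 2.924/1.034 ≈ 2.83.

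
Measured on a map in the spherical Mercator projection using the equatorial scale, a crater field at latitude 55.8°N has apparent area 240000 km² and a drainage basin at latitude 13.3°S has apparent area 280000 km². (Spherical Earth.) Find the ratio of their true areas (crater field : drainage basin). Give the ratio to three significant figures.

Since Mercator area scale is 1/cos²φ, the true area equals the apparent area multiplied by cos²φ.
True area of crater field: 240000 × cos²(55.8°) = 240000 × 0.3159 = 75830 km².
True area of drainage basin: 280000 × cos²(13.3°) = 280000 × 0.9471 = 265200 km².
Ratio = 75830 / 265200 ≈ 0.286.

0.286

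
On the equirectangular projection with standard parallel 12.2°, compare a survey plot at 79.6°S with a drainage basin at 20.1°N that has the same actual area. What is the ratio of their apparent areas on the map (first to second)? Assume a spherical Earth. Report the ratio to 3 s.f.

In the equirectangular projection with standard parallel φ₀ = 12.2° (x = Rλ cos φ₀, y = Rφ), meridians are true-scale (h = 1) and the parallel scale is k = cos φ₀ / cos φ.
Areal scale at 79.6°: h·k = 1.000 × 5.414 = 5.414.
Areal scale at 20.1°: h·k = 1.000 × 1.041 = 1.041.
Ratio = 5.414/1.041 ≈ 5.20.

5.20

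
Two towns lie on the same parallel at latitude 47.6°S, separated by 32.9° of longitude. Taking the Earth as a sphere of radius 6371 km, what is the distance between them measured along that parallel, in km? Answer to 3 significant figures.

2470 km

Arc length along a parallel = R cos φ · Δλ (with Δλ in radians).
= 6371 × cos 47.6° × (32.9° × π/180) = 6371 × 0.6743 × 0.5742 ≈ 2470 km.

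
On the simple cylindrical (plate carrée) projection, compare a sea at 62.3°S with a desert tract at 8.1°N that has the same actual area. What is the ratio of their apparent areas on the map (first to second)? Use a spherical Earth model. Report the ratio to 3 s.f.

2.13

Plate carrée maps x = Rλ, y = Rφ. The meridian scale is h = 1 and the parallel scale is k = 1/cos φ = sec φ.
Areal scale at 62.3°: h·k = 1.000 × 2.151 = 2.151.
Areal scale at 8.1°: h·k = 1.000 × 1.010 = 1.010.
Ratio = 2.151/1.010 ≈ 2.13.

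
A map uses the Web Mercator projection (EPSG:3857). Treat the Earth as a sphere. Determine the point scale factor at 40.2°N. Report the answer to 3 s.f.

1.31

Mercator is conformal, so the point scale is isotropic: h = k = sec φ = 1/cos φ.
k = 1/cos 40.2° = 1/0.7638 = 1.309.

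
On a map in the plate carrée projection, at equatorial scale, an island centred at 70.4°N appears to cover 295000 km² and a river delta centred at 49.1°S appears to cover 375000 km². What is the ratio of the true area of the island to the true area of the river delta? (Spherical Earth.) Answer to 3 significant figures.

Plate carrée has h = 1 and k = sec φ, giving areal scale sec φ; true area = (apparent area) · cos φ.
True area of island: 295000 × cos(70.4°) = 295000 × 0.3355 = 98960 km².
True area of river delta: 375000 × cos(49.1°) = 375000 × 0.6547 = 245500 km².
Ratio = 98960 / 245500 ≈ 0.403.

0.403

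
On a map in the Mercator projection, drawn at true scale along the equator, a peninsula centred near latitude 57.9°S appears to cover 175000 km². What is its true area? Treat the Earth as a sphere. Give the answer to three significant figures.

49400 km²

Mercator is conformal, so the point scale is isotropic: h = k = sec φ = 1/cos φ.
Areal scale = k² = sec²φ = 1/cos²(57.9°) = 1/0.5314² = 3.541.
True area = apparent / (areal scale) = 175000 / 3.541 ≈ 49400 km².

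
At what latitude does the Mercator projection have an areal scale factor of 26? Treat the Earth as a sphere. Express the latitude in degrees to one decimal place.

Mercator areal scale is sec²φ.
sec²φ = 26  ⇒  cos²φ = 0.03846  ⇒  cos φ = 0.1961.
φ = arccos(0.1961) ≈ 78.7°.

78.7°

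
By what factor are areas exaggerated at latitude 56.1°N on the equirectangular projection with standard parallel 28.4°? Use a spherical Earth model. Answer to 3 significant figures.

The equidistant cylindrical projection with φ₀ = 28.4° has h = 1 (meridians true) and k = cos φ₀ / cos φ along parallels.
Areal scale = h·k = 1 × cos φ₀ / cos φ; at 56.1°, h = 1.000, k = 1.577, so h·k = 1.577.

1.58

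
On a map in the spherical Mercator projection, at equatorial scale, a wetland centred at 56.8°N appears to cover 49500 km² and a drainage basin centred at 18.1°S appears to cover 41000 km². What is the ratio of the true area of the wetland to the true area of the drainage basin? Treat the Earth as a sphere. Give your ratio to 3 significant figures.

0.401

On Mercator the areal scale is sec²φ, so true area = apparent × cos²φ.
True area of wetland: 49500 × cos²(56.8°) = 49500 × 0.2998 = 14840 km².
True area of drainage basin: 41000 × cos²(18.1°) = 41000 × 0.9035 = 37040 km².
Ratio = 14840 / 37040 ≈ 0.401.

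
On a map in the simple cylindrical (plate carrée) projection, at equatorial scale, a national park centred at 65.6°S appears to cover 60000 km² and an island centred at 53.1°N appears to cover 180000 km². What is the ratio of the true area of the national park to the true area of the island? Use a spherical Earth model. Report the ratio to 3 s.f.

Plate carrée has h = 1 and k = sec φ, giving areal scale sec φ; true area = (apparent area) · cos φ.
True area of national park: 60000 × cos(65.6°) = 60000 × 0.4131 = 24790 km².
True area of island: 180000 × cos(53.1°) = 180000 × 0.6004 = 108100 km².
Ratio = 24790 / 108100 ≈ 0.229.

0.229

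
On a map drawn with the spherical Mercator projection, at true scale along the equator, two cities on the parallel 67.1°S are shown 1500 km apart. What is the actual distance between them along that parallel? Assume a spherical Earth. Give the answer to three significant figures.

584 km

Mercator is conformal, so the point scale is isotropic: h = k = sec φ = 1/cos φ.
Along the parallel at 67.1°, map distances are exaggerated by k = sec 67.1° = 2.570.
True distance = 1500 / 2.570 = 1500 × cos 67.1° ≈ 584 km.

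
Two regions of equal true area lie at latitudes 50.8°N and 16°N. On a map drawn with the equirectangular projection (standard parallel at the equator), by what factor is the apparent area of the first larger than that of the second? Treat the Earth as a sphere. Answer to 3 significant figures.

Plate carrée maps x = Rλ, y = Rφ. The meridian scale is h = 1 and the parallel scale is k = 1/cos φ = sec φ.
Areal scale at 50.8°: h·k = 1.000 × 1.582 = 1.582.
Areal scale at 16°: h·k = 1.000 × 1.040 = 1.040.
Ratio = 1.582/1.040 ≈ 1.52.

1.52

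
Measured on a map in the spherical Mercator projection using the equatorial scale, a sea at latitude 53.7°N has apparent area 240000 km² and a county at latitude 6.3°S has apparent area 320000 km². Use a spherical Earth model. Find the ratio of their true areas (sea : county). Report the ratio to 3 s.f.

On Mercator the areal scale is sec²φ, so true area = apparent × cos²φ.
True area of sea: 240000 × cos²(53.7°) = 240000 × 0.3505 = 84120 km².
True area of county: 320000 × cos²(6.3°) = 320000 × 0.9880 = 316100 km².
Ratio = 84120 / 316100 ≈ 0.266.

0.266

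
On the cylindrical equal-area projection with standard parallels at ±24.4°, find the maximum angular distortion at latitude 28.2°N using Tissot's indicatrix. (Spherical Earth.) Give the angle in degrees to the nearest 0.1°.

Cylindrical equal-area (φ₀ = 24.4°): h = cos φ / cos 24.4° along meridians, k = cos 24.4° / cos φ along parallels; h·k = 1.
At 28.2°: h = 0.9677, k = 1.033; principal scales a = 1.033, b = 0.9677.
sin(ω/2) = (a − b)/(a + b) = 0.06560/2.001 = 0.03278, so ω = 2 arcsin(0.03278) ≈ 3.8°.

3.8°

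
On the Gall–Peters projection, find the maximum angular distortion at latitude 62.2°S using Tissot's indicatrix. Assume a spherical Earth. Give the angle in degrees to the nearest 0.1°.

The Gall–Peters projection is cylindrical equal-area with φ₀ = 45°. Cylindrical equal-area (φ₀ = 45°): h = cos φ / cos 45° along meridians, k = cos 45° / cos φ along parallels; h·k = 1.
At 62.2°: h = 0.6596, k = 1.516; principal scales a = 1.516, b = 0.6596.
sin(ω/2) = (a − b)/(a + b) = 0.8566/2.176 = 0.3937, so ω = 2 arcsin(0.3937) ≈ 46.4°.

46.4°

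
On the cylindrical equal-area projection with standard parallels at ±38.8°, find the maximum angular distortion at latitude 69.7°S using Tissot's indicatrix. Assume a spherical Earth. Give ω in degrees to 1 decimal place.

84.0°

Cylindrical equal-area (φ₀ = 38.8°): h = cos φ / cos 38.8° along meridians, k = cos 38.8° / cos φ along parallels; h·k = 1.
At 69.7°: h = 0.4452, k = 2.246; principal scales a = 2.246, b = 0.4452.
sin(ω/2) = (a − b)/(a + b) = 1.801/2.692 = 0.6692, so ω = 2 arcsin(0.6692) ≈ 84.0°.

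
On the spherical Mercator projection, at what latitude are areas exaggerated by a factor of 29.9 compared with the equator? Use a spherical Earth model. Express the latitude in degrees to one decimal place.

Mercator areal scale is sec²φ.
sec²φ = 29.9  ⇒  cos²φ = 0.03344  ⇒  cos φ = 0.1829.
φ = arccos(0.1829) ≈ 79.5°.

79.5°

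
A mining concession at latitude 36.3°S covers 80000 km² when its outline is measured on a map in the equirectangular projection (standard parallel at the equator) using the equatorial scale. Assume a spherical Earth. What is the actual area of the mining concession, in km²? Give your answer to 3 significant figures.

Plate carrée maps x = Rλ, y = Rφ. The meridian scale is h = 1 and the parallel scale is k = 1/cos φ = sec φ.
Areal scale = h·k = 1 × sec φ; at 36.3°, h = 1.000, k = 1.241, so h·k = 1.241.
True area = apparent / (areal scale) = 80000 / 1.241 ≈ 64500 km².

64500 km²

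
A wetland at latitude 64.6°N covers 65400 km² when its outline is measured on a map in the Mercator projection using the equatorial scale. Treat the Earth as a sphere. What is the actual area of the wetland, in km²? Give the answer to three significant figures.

Mercator is conformal, so the point scale is isotropic: h = k = sec φ = 1/cos φ.
Areal scale = k² = sec²φ = 1/cos²(64.6°) = 1/0.4289² = 5.435.
True area = apparent / (areal scale) = 65400 / 5.435 ≈ 12000 km².

12000 km²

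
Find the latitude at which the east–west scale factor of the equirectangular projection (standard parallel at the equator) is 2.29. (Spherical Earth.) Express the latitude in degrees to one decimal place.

64.1°

Plate carrée: h = 1, k = sec φ along parallels.
sec φ = 2.29  ⇒  cos φ = 0.4367  ⇒  φ ≈ 64.1°.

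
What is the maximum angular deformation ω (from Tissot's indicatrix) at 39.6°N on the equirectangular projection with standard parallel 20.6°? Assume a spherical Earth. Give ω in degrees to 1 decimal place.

The equidistant cylindrical projection with φ₀ = 20.6° has h = 1 (meridians true) and k = cos φ₀ / cos φ along parallels.
At 39.6°: h = 1.000, k = 1.215; principal scales a = 1.215, b = 1.000.
sin(ω/2) = (a − b)/(a + b) = 0.2149/2.215 = 0.09701, so ω = 2 arcsin(0.09701) ≈ 11.1°.

11.1°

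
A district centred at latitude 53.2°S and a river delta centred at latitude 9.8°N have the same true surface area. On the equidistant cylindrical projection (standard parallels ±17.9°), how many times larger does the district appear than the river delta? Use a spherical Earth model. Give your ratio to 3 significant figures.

With standard parallel φ₀ = 17.9°, the equirectangular projection gives x = Rλ cos φ₀, y = Rφ, so h = 1 and k = cos 17.9° / cos φ.
Areal scale at 53.2°: h·k = 1.000 × 1.589 = 1.589.
Areal scale at 9.8°: h·k = 1.000 × 0.9657 = 0.9657.
Ratio = 1.589/0.9657 ≈ 1.65.

1.65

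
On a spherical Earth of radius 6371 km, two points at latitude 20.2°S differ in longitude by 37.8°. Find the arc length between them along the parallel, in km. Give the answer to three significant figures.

Arc length along a parallel = R cos φ · Δλ (with Δλ in radians).
= 6371 × cos 20.2° × (37.8° × π/180) = 6371 × 0.9385 × 0.6597 ≈ 3940 km.

3940 km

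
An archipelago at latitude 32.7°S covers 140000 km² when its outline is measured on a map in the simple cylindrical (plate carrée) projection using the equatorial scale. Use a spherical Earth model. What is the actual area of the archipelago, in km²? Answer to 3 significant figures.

118000 km²

Plate carrée maps x = Rλ, y = Rφ. The meridian scale is h = 1 and the parallel scale is k = 1/cos φ = sec φ.
Areal scale = h·k = 1 × sec φ; at 32.7°, h = 1.000, k = 1.188, so h·k = 1.188.
True area = apparent / (areal scale) = 140000 / 1.188 ≈ 118000 km².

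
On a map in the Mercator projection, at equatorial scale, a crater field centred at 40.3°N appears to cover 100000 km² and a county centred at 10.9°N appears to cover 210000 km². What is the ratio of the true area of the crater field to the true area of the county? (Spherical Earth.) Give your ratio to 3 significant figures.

0.287

On Mercator the areal scale is sec²φ, so true area = apparent × cos²φ.
True area of crater field: 100000 × cos²(40.3°) = 100000 × 0.5817 = 58170 km².
True area of county: 210000 × cos²(10.9°) = 210000 × 0.9642 = 202500 km².
Ratio = 58170 / 202500 ≈ 0.287.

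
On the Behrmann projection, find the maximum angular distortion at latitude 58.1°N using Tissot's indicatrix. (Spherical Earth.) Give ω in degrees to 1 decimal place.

The Behrmann projection is cylindrical equal-area with φ₀ = 30°. Cylindrical equal-area (φ₀ = 30°): h = cos φ / cos 30° along meridians, k = cos 30° / cos φ along parallels; h·k = 1.
At 58.1°: h = 0.6102, k = 1.639; principal scales a = 1.639, b = 0.6102.
sin(ω/2) = (a − b)/(a + b) = 1.029/2.249 = 0.4574, so ω = 2 arcsin(0.4574) ≈ 54.4°.

54.4°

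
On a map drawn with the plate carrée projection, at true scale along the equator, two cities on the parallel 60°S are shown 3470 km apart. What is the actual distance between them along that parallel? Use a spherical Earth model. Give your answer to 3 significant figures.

1740 km

In the plate carrée (x = Rλ, y = Rφ), meridians are true-scale (h = 1) and parallels are stretched by k = sec φ.
Along the parallel at 60°, map distances are exaggerated by k = sec 60° = 2.000.
True distance = 3470 / 2.000 = 3470 × cos 60° ≈ 1740 km.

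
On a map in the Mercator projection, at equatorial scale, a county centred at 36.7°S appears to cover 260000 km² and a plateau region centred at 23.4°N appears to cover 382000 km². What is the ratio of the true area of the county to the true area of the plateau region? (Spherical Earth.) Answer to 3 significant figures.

0.519

Mercator's areal exaggeration is sec²φ; hence true area = (apparent area) · cos²φ.
True area of county: 260000 × cos²(36.7°) = 260000 × 0.6428 = 167100 km².
True area of plateau region: 382000 × cos²(23.4°) = 382000 × 0.8423 = 321700 km².
Ratio = 167100 / 321700 ≈ 0.519.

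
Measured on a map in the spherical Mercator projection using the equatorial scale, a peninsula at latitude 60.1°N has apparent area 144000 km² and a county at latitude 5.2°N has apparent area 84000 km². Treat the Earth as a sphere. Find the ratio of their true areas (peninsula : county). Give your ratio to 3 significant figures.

0.430

Mercator's areal exaggeration is sec²φ; hence true area = (apparent area) · cos²φ.
True area of peninsula: 144000 × cos²(60.1°) = 144000 × 0.2485 = 35780 km².
True area of county: 84000 × cos²(5.2°) = 84000 × 0.9918 = 83310 km².
Ratio = 35780 / 83310 ≈ 0.430.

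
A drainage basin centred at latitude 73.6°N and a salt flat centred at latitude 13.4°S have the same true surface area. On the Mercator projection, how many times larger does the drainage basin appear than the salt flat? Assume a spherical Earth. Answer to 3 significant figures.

Mercator areal scale is sec²φ.
At 73.6°: sec²(73.6°) = 1/0.2823² = 12.54.
At 13.4°: sec²(13.4°) = 1/0.9728² = 1.057.
Ratio = 12.54/1.057 = cos²(13.4°)/cos²(73.6°) ≈ 11.9.

11.9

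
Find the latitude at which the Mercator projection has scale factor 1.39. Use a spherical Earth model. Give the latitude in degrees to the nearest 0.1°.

44.0°

Mercator scale is k = sec φ = 1/cos φ.
1/cos φ = 1.39  ⇒  cos φ = 0.7194  ⇒  φ = arccos(0.7194) ≈ 44.0°.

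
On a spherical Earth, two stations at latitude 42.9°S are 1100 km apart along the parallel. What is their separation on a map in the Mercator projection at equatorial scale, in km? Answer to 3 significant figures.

The Mercator projection is conformal; its linear scale factor is the same in every direction and equals sec φ = 1/cos φ.
Along the parallel, k = sec 42.9° = 1/0.7325 = 1.365.
Map distance = 1100 × 1.365 ≈ 1500 km.

1500 km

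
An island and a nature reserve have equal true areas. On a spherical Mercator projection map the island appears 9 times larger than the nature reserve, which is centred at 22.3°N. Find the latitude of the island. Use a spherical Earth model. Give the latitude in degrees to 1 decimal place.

Mercator areal scale is sec²φ, so apparent-area ratio = sec²φ₁ / sec²φ₂ = cos²φ₂ / cos²φ₁.
cos²φ₂ / cos²φ₁ = 9  ⇒  cos φ₁ = cos 22.3° / √9 = 0.9252/3.000 = 0.3084.
φ₁ = arccos(0.3084) ≈ 72.0°.

72.0°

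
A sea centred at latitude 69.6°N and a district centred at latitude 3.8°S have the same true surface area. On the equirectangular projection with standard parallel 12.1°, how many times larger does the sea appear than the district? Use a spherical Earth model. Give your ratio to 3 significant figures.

In the equirectangular projection with standard parallel φ₀ = 12.1° (x = Rλ cos φ₀, y = Rφ), meridians are true-scale (h = 1) and the parallel scale is k = cos φ₀ / cos φ.
Areal scale at 69.6°: h·k = 1.000 × 2.805 = 2.805.
Areal scale at 3.8°: h·k = 1.000 × 0.9799 = 0.9799.
Ratio = 2.805/0.9799 ≈ 2.86.

2.86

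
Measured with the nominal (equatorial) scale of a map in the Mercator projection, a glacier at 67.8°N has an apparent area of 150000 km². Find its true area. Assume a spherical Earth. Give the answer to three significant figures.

For Mercator, h = k = sec φ (a conformal cylindrical projection has a single point scale, 1/cos φ).
Areal scale = k² = sec²φ = 1/cos²(67.8°) = 1/0.3778² = 7.005.
True area = apparent / (areal scale) = 150000 / 7.005 ≈ 21400 km².

21400 km²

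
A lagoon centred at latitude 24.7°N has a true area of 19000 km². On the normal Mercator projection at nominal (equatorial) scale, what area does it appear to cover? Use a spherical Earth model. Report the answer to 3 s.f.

23000 km²

The Mercator projection is conformal; its linear scale factor is the same in every direction and equals sec φ = 1/cos φ.
Areal scale = k² = sec²φ = 1/cos²(24.7°) = 1/0.9085² = 1.212.
Apparent area = 19000 × 1.212 ≈ 23000 km².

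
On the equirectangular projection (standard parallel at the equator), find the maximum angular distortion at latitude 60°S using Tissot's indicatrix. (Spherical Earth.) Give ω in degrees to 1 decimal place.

38.9°

Plate carrée maps x = Rλ, y = Rφ. The meridian scale is h = 1 and the parallel scale is k = 1/cos φ = sec φ.
At 60°: h = 1.000, k = 2.000; principal scales a = 2.000, b = 1.000.
sin(ω/2) = (a − b)/(a + b) = 1.0000/3.000 = 0.3333, so ω = 2 arcsin(0.3333) ≈ 38.9°.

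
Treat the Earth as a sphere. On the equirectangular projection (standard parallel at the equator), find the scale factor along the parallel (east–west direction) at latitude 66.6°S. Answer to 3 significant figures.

2.52

Plate carrée maps x = Rλ, y = Rφ. The meridian scale is h = 1 and the parallel scale is k = 1/cos φ = sec φ.
k = 1/cos 66.6° = 1/0.3971 = 2.518.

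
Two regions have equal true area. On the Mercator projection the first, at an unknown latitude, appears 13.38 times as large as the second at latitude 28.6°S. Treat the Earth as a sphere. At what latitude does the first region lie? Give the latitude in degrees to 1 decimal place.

76.1°

For equal true areas on Mercator, apparent areas scale as sec²φ, so the ratio is cos²φ₂ / cos²φ₁.
cos²φ₂ / cos²φ₁ = 13.38  ⇒  cos φ₁ = cos 28.6° / √13.38 = 0.8780/3.658 = 0.2400.
φ₁ = arccos(0.2400) ≈ 76.1°.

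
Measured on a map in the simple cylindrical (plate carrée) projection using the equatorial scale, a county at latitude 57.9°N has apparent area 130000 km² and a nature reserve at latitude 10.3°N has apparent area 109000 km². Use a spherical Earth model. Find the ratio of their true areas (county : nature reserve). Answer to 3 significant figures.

0.644

Plate carrée has h = 1 and k = sec φ, giving areal scale sec φ; true area = (apparent area) · cos φ.
True area of county: 130000 × cos(57.9°) = 130000 × 0.5314 = 69080 km².
True area of nature reserve: 109000 × cos(10.3°) = 109000 × 0.9839 = 107200 km².
Ratio = 69080 / 107200 ≈ 0.644.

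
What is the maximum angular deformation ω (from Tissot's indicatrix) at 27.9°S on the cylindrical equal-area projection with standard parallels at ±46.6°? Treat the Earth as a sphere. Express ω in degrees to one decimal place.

28.5°

Cylindrical equal-area (φ₀ = 46.6°): h = cos φ / cos 46.6° along meridians, k = cos 46.6° / cos φ along parallels; h·k = 1.
At 27.9°: h = 1.286, k = 0.7775; principal scales a = 1.286, b = 0.7775.
sin(ω/2) = (a − b)/(a + b) = 0.5088/2.064 = 0.2465, so ω = 2 arcsin(0.2465) ≈ 28.5°.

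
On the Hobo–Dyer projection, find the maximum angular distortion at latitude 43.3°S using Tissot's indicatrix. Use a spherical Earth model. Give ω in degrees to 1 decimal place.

9.9°

Hobo–Dyer is a cylindrical equal-area projection with standard parallels at ±37.5°. A cylindrical equal-area projection with standard parallel φ₀ has meridian scale h = cos φ / cos φ₀ and parallel scale k = cos φ₀ / cos φ (so areas are preserved, h·k = 1).
At 43.3°: h = 0.9173, k = 1.090; principal scales a = 1.090, b = 0.9173.
sin(ω/2) = (a − b)/(a + b) = 0.1728/2.007 = 0.08607, so ω = 2 arcsin(0.08607) ≈ 9.9°.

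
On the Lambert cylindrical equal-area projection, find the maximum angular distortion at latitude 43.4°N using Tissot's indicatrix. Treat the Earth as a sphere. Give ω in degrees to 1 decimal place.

36.0°

The Lambert cylindrical equal-area projection is the cylindrical equal-area projection with its standard parallel at the equator (φ₀ = 0). A cylindrical equal-area projection with standard parallel φ₀ has meridian scale h = cos φ / cos φ₀ and parallel scale k = cos φ₀ / cos φ (so areas are preserved, h·k = 1).
At 43.4°: h = 0.7266, k = 1.376; principal scales a = 1.376, b = 0.7266.
sin(ω/2) = (a − b)/(a + b) = 0.6497/2.103 = 0.3090, so ω = 2 arcsin(0.3090) ≈ 36.0°.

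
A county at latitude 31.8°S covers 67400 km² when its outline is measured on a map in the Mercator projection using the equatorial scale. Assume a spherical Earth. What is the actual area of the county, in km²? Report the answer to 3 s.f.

48700 km²

Mercator is conformal, so the point scale is isotropic: h = k = sec φ = 1/cos φ.
Areal scale = k² = sec²φ = 1/cos²(31.8°) = 1/0.8499² = 1.384.
True area = apparent / (areal scale) = 67400 / 1.384 ≈ 48700 km².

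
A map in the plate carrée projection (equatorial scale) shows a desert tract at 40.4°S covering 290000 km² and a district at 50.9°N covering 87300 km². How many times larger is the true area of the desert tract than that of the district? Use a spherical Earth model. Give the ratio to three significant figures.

4.01

On the plate carrée, areal scale = h·k = 1 × sec φ, so true area = apparent × cos φ.
True area of desert tract: 290000 × cos(40.4°) = 290000 × 0.7615 = 220800 km².
True area of district: 87300 × cos(50.9°) = 87300 × 0.6307 = 55060 km².
Ratio = 220800 / 55060 ≈ 4.01.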